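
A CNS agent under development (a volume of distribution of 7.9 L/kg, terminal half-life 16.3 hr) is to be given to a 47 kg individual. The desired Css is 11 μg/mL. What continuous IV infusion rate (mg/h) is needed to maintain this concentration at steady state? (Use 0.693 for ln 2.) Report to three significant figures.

Vd(total) = 47 kg × 7.9 L/kg = 371.3 L
CL = ln 2 · Vd / t½ = 0.693 × 371.3 / 16.3 = 15.79 L/h
Infusion rate = CL × Css = 15.79 × 11 = 173.7 mg/h

174 mg/h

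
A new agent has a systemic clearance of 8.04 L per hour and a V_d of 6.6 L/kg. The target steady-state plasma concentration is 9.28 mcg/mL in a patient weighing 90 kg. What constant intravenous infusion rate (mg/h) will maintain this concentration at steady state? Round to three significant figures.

74.6 mg/h

Maintenance depends on clearance, not Vd — rate in must match rate out.
Rate = CL × Css = 8.040 × 9.28 = 74.61 mg/h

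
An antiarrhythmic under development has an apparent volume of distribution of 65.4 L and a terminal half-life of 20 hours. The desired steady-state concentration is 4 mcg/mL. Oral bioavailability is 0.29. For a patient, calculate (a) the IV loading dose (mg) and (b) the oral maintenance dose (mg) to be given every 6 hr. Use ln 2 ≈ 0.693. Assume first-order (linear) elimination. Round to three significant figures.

(a) 262 mg; (b) 188 mg

LD = Vd × C = 65.40 × 4 = 261.6 mg
CL = 0.693 × Vd / t½ = 0.693 × 65.40 / 20 = 2.266 L/h
D = CL × Css × τ / F = 2.266 × 4 × 6 / 0.29 = 187.5 mg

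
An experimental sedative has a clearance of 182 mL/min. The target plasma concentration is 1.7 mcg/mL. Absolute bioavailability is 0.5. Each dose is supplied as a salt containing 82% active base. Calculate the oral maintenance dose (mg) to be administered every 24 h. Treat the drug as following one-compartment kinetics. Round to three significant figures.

Convert clearance: 182 mL/min × 60 min/h ÷ 1000 mL/L = 10.92 L/h
D = CL × Css × τ / F / S = 10.92 × 1.7 × 24 / 0.5 / 0.82 = 1087 mg

1090 mg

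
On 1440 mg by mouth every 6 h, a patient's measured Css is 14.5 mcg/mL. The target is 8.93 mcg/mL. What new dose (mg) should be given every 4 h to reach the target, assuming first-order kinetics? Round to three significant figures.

591 mg

For first-order elimination, Css ∝ F·D/(CL·τ); F and CL are unchanged, so Css ∝ D/τ.
D₂ = D₁ × (Css,target / Css,current) × (τ₂/τ₁) = 1440 × (8.93/14.5) × (4/6) = 591.2 mg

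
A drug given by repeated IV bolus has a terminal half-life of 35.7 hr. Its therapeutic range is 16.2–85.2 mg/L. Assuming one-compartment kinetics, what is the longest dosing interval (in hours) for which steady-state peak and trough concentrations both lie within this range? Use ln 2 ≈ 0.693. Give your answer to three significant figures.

85.5 h

k = 0.693 / t½ = 0.693 / 35.7 = 0.01941 h⁻¹
Between IV bolus doses, concentration decays as C = C₀·e^(−kτ), so C_peak/C_trough = e^(kτ).
τ_max = ln(C_peak/C_trough) / k = ln(85.2/16.2) / 0.01941 = 1.660 / 0.01941 = 85.52 h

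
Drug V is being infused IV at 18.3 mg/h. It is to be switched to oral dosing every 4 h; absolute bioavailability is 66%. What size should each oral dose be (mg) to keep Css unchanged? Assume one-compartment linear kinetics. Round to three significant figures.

To maintain the same Css, the systemic dosing rate must be unchanged: F·D/τ = infusion rate.
D = rate × τ / F = 18.3 × 4 / 0.66 = 110.9 mg

111 mg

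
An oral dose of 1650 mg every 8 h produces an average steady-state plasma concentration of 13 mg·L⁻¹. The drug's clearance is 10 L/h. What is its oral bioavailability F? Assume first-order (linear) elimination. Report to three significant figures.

0.630

F·D/τ = CL·Css at steady state → F = CL·Css·τ / D.
F = 10 × 13 × 8 / 1650 = 0.630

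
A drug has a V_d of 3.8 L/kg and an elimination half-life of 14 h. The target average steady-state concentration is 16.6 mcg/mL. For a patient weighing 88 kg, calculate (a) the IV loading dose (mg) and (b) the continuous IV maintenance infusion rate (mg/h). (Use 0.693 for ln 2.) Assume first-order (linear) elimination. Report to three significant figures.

(a) 5550 mg; (b) 275 mg/h

Vd = 3.8 L/kg × 88 kg = 334.4 L
LD = Vd × C = 334.4 × 16.6 = 5551 mg
CL = 0.693 × Vd / t½ = 0.693 × 334.4 / 14 = 16.55 L/h
Infusion rate = CL × Css = 16.55 × 16.6 = 274.7 mg/h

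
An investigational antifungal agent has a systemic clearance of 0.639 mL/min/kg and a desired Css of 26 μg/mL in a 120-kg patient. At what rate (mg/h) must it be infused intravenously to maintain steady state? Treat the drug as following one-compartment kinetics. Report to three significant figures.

CL = 0.639 mL/min/kg × 120 kg = 76.68 mL/min = 76.68 × 60/1000 = 4.601 L/h
Rate = CL × Css = 4.601 × 26 = 119.6 mg/h

120 mg/h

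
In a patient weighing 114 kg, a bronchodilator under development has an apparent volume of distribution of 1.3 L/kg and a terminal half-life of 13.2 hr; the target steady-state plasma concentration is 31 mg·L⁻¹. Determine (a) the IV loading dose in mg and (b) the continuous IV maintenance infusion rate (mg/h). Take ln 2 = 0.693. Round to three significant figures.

(a) 4590 mg; (b) 241 mg/h

Total Vd = 1.3 × 114 = 148.2 L
LD = Vd × C = 148.2 × 31 = 4594 mg
CL = 0.693 × Vd / t½ = 0.693 × 148.2 / 13.2 = 7.781 L/h
Infusion rate = CL × Css = 7.781 × 31 = 241.2 mg/h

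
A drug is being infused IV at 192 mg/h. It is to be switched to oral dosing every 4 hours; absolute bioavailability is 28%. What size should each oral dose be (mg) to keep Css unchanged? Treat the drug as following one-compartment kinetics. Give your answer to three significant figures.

2740 mg

To maintain the same Css, the systemic dosing rate must be unchanged: F·D/τ = infusion rate.
D = rate × τ / F = 192 × 4 / 0.28 = 2743 mg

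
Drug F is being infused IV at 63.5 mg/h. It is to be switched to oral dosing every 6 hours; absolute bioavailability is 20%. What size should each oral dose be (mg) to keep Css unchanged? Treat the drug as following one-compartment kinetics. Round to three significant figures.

To maintain the same Css, the systemic dosing rate must be unchanged: F·D/τ = infusion rate.
D = rate × τ / F = 63.5 × 6 / 0.2 = 1905 mg

1910 mg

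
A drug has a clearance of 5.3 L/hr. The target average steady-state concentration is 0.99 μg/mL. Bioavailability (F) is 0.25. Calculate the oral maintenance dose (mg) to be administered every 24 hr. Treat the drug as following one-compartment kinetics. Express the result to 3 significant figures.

504 mg

At steady state, dose per interval replaces the amount cleared in that interval: F·D/τ = CL·Css.
D = CL × Css × τ / F = 5.300 × 0.99 × 24 / 0.25 = 503.7 mg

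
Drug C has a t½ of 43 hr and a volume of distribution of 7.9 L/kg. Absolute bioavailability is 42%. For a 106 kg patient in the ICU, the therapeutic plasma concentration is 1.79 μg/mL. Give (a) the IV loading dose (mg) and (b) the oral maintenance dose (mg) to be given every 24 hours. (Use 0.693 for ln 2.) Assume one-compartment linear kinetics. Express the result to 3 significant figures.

Total Vd = 7.9 × 106 = 837.4 L
LD = Vd × C = 837.4 × 1.79 = 1499 mg
CL = 0.693 × Vd / t½ = 0.693 × 837.4 / 43 = 13.50 L/h
D = CL × Css × τ / F = 13.50 × 1.79 × 24 / 0.42 = 1381 mg

(a) 1500 mg; (b) 1380 mg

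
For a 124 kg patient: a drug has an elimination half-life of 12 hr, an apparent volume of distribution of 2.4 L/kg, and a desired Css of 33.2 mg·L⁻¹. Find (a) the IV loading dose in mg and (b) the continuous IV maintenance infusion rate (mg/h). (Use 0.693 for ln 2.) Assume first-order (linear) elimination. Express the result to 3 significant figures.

Total Vd = 2.4 × 124 = 297.6 L
LD = Vd × C = 297.6 × 33.2 = 9880 mg
CL = 0.693 × Vd / t½ = 0.693 × 297.6 / 12 = 17.19 L/h
Infusion rate = CL × Css = 17.19 × 33.2 = 570.7 mg/h

(a) 9880 mg; (b) 571 mg/h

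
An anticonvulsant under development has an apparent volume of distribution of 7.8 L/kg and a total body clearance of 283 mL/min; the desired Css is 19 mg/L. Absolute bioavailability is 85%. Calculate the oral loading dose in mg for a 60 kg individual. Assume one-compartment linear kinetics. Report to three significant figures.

Vd(total) = 60 kg × 7.8 L/kg = 468.0 L
LD is governed by Vd — clearance does not enter the loading-dose calculation.
LD = Vd × C / F = 468.0 × 19.00 / 0.85 = 10460 mg

10500 mg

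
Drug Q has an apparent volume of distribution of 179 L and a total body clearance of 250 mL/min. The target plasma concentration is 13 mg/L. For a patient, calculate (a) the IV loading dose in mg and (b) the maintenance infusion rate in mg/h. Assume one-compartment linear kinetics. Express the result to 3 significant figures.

LD = Vd · C_target = 179.0 × 13 = 2327 mg
Convert clearance: 250 mL/min × 60 min/h ÷ 1000 mL/L = 15.00 L/h
Maintenance: replace elimination → rate = CL × Css = 15.00 × 13 = 195.0 mg/h

(a) 2330 mg; (b) 195 mg/h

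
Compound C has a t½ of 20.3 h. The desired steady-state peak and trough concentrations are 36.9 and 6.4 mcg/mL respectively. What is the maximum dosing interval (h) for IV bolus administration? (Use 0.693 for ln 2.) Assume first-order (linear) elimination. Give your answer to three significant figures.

k = 0.693 / t½ = 0.693 / 20.3 = 0.03414 h⁻¹
Between IV bolus doses, concentration decays as C = C₀·e^(−kτ), so C_peak/C_trough = e^(kτ).
τ_max = ln(C_peak/C_trough) / k = ln(36.9/6.4) / 0.03414 = 1.752 / 0.03414 = 51.32 h

51.3 h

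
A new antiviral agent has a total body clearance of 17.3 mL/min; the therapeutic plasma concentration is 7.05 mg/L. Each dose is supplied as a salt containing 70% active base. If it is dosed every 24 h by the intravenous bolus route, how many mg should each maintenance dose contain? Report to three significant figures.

Convert clearance: 17.3 mL/min × 60 min/h ÷ 1000 mL/L = 1.038 L/h
At steady state, dose per interval replaces the amount cleared in that interval: S·D/τ = CL·Css.
D = CL × Css × τ / S = 1.038 × 7.05 × 24 / 0.7 = 250.9 mg

251 mg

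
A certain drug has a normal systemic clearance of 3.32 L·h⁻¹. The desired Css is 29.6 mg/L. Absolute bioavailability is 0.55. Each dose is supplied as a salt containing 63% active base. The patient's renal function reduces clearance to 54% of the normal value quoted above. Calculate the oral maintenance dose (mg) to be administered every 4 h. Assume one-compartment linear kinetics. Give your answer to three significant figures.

Patient clearance = 0.54 × 3.320 = 1.793 L/h
D = CL × Css × τ / F / S = 1.793 × 29.6 × 4 / 0.55 / 0.63 = 612.7 mg

613 mg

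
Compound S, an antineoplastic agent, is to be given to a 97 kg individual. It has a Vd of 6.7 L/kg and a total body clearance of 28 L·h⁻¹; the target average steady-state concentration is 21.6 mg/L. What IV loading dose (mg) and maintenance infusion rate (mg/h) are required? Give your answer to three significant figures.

(a) 14000 mg; (b) 605 mg/h

Vd = 6.7 L/kg × 97 kg = 649.9 L
Loading dose = Vd × C = 649.9 × 21.6 = 14040 mg
Maintenance infusion rate = CL × Css = 28.00 × 21.6 = 604.8 mg/h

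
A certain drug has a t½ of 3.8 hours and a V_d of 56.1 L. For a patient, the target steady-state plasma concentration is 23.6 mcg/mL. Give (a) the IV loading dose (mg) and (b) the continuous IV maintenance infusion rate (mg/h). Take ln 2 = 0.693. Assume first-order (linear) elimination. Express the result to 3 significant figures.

LD = Vd × C = 56.10 × 23.6 = 1324 mg
CL = 0.693 × Vd / t½ = 0.693 × 56.10 / 3.8 = 10.23 L/h
Infusion rate = CL × Css = 10.23 × 23.6 = 241.4 mg/h

(a) 1320 mg; (b) 241 mg/h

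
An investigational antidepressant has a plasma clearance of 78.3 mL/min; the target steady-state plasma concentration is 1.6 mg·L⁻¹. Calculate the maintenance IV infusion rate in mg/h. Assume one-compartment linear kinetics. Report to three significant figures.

7.52 mg/h

CL = 78.3 mL/min × 60/1000 = 4.698 L/h
At steady state, infusion rate equals elimination rate: rate in = CL × Css.
Infusion rate = CL · Css = 4.698 L/h × 1.6 mg/L = 7.517 mg/h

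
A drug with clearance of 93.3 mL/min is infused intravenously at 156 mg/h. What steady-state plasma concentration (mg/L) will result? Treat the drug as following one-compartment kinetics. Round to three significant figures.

27.9 mg/L

CL = 93.3 mL/min = 93.3 × 0.06 = 5.598 L/h
Css = rate / CL = 156 / 5.598 = 27.87 mg/L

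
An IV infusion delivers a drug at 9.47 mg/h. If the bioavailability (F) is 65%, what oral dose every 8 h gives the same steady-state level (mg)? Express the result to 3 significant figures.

117 mg

To maintain the same Css, the systemic dosing rate must be unchanged: F·D/τ = infusion rate.
D = rate × τ / F = 9.47 × 8 / 0.65 = 116.6 mg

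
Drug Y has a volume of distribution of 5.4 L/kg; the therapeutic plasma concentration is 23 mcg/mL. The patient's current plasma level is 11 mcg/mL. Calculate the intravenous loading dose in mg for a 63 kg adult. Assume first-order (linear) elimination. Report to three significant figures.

Vd = 5.4 L/kg × 63 kg = 340.2 L
Concentration deficit ΔC = 23 − 11 = 12.00 mg/L
LD = Vd × ΔC = 340.2 × 12.00 = 4082 mg

4080 mg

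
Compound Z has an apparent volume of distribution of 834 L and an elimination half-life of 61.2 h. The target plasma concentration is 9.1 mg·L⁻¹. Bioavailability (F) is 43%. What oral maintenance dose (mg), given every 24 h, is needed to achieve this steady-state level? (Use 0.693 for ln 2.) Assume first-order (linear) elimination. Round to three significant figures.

CL = ln 2 · Vd / t½ = 0.693 × 834.0 / 61.2 = 9.444 L/h
D = CL × Css × τ / F = 9.444 × 9.1 × 24 / 0.43 = 4797 mg

4800 mg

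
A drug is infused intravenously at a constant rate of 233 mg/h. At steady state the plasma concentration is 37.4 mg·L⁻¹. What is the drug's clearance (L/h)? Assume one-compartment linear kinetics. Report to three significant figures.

6.23 L/h

At steady state, infusion rate = CL × Css, so CL = rate / Css.
CL = 233 / 37.4 = 6.230 L/h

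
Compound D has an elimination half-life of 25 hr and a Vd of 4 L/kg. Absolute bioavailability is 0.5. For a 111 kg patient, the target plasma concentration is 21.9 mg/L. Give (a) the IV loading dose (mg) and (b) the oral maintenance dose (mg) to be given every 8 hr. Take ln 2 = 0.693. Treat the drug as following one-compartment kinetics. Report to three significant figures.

(a) 9720 mg; (b) 4310 mg

Vd(total) = 111 kg × 4 L/kg = 444.0 L
LD = Vd × C = 444.0 × 21.9 = 9724 mg
CL = 0.693 × Vd / t½ = 0.693 × 444.0 / 25 = 12.31 L/h
D = CL × Css × τ / F = 12.31 × 21.9 × 8 / 0.5 = 4313 mg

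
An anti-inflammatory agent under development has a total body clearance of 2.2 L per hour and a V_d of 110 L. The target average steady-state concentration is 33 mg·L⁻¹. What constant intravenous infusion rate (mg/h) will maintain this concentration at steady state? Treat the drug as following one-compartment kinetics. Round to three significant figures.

72.6 mg/h

Infusion rate = CL · Css = 2.200 L/h × 33 mg/L = 72.60 mg/h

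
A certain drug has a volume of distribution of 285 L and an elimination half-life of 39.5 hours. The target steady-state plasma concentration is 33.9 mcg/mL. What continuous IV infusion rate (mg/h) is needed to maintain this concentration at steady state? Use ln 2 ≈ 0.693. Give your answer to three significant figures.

170 mg/h

CL = 0.693 × Vd / t½ = 0.693 × 285.0 / 39.5 = 5.000 L/h
Infusion rate = CL × Css = 5.000 × 33.9 = 169.5 mg/h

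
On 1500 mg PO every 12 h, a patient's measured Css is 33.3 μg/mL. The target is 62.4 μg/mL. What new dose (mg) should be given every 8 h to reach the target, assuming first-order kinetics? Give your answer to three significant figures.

1870 mg

With linear kinetics, Css is proportional to dose rate (D/τ) at fixed clearance.
D₂ = D₁ × (Css,target / Css,current) × (τ₂/τ₁) = 1500 × (62.4/33.3) × (8/12) = 1874 mg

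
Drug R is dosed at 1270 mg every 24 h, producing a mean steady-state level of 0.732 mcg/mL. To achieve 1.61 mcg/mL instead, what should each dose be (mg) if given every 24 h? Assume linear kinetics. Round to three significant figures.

2790 mg

With linear kinetics, Css is proportional to dose rate (D/τ) at fixed clearance.
D₂ = D₁ × (Css,target / Css,current) = 1270 × 1.61/0.732 = 2793 mg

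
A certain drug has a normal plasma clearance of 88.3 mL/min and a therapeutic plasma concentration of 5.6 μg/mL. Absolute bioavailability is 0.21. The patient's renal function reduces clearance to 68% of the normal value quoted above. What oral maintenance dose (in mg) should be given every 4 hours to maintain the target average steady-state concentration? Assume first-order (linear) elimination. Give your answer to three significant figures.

CL = 88.3 mL/min × 60/1000 = 5.298 L/h
Patient clearance = 0.68 × 5.298 = 3.603 L/h
D = CL × Css × τ / F = 3.603 × 5.6 × 4 / 0.21 = 384.3 mg

384 mg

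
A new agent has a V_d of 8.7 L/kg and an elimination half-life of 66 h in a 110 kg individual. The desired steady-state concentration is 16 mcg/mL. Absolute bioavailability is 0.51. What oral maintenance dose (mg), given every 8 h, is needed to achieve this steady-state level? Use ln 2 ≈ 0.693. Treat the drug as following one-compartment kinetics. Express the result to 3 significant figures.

2520 mg

Vd = 8.7 L/kg × 110 kg = 957.0 L
CL = ln 2 · Vd / t½ = 0.693 × 957.0 / 66 = 10.05 L/h
D = CL × Css × τ / F = 10.05 × 16 × 8 / 0.51 = 2522 mg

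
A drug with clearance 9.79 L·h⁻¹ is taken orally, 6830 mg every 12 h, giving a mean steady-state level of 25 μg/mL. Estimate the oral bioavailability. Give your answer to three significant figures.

0.430

F·D/τ = CL·Css at steady state → F = CL·Css·τ / D.
F = 9.79 × 25 × 12 / 6830 = 0.430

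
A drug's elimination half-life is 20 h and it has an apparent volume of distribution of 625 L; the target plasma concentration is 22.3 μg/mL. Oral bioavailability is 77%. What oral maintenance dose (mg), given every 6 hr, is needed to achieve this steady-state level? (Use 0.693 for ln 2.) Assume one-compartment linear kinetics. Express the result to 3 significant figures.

CL = 0.693 × Vd / t½ = 0.693 × 625.0 / 20 = 21.66 L/h
D = CL × Css × τ / F = 21.66 × 22.3 × 6 / 0.77 = 3764 mg

3760 mg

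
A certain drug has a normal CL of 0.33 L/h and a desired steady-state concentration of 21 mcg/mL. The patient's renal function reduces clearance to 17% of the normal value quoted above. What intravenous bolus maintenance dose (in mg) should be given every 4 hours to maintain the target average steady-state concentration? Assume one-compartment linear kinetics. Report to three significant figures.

Patient clearance = 0.17 × 0.3300 = 0.05610 L/h
At steady state, dose per interval replaces the amount cleared in that interval: D/τ = CL·Css.
D = CL × Css × τ = 0.05610 × 21 × 4 = 4.712 mg

4.71 mg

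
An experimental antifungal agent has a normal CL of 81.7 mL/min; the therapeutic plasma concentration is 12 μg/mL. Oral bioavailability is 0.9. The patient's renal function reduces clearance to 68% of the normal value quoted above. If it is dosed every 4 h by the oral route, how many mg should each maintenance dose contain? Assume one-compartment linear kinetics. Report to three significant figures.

178 mg

Convert clearance: 81.7 mL/min × 60 min/h ÷ 1000 mL/L = 4.902 L/h
Patient clearance = 0.68 × 4.902 = 3.333 L/h
D = CL × Css × τ / F = 3.333 × 12 × 4 / 0.9 = 177.8 mg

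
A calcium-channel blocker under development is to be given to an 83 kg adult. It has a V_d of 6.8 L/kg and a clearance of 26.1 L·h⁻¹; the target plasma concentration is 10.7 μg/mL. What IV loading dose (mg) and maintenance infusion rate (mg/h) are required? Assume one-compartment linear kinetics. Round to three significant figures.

(a) 6040 mg; (b) 279 mg/h

Vd(total) = 83 kg × 6.8 L/kg = 564.4 L
Loading dose = Vd × C = 564.4 × 10.7 = 6039 mg
Infusion rate = 26.10 L/h × 10.7 mg/L = 279.3 mg/h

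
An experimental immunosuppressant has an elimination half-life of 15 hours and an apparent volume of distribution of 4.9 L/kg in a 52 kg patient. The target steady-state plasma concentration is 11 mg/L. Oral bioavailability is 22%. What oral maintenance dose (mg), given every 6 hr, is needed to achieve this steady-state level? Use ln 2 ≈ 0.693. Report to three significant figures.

Vd = 4.9 L/kg × 52 kg = 254.8 L
CL = ln 2 · Vd / t½ = 0.693 × 254.8 / 15 = 11.77 L/h
D = CL × Css × τ / F = 11.77 × 11 × 6 / 0.22 = 3531 mg

3530 mg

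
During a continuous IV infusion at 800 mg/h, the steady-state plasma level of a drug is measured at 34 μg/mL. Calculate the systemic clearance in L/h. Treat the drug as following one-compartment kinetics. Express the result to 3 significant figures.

23.5 L/h

At steady state, infusion rate = CL × Css, so CL = rate / Css.
CL = 800 / 34 = 23.53 L/h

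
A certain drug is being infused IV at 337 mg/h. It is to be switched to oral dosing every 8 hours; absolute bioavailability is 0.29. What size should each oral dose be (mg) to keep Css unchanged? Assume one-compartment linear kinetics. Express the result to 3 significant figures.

To maintain the same Css, the systemic dosing rate must be unchanged: F·D/τ = infusion rate.
D = rate × τ / F = 337 × 8 / 0.29 = 9297 mg

9300 mg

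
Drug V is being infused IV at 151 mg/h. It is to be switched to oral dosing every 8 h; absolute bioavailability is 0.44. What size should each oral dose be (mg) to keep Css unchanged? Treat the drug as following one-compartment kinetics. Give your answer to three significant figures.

To maintain the same Css, the systemic dosing rate must be unchanged: F·D/τ = infusion rate.
D = rate × τ / F = 151 × 8 / 0.44 = 2745 mg

2750 mg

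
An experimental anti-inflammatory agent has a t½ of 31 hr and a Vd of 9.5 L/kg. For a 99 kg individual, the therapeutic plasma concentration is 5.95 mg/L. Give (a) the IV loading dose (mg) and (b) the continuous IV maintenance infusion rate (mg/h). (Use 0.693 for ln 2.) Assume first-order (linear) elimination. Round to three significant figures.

(a) 5600 mg; (b) 125 mg/h

Vd = 9.5 L/kg × 99 kg = 940.5 L
LD = Vd × C = 940.5 × 5.95 = 5596 mg
CL = 0.693 × Vd / t½ = 0.693 × 940.5 / 31 = 21.02 L/h
Infusion rate = CL × Css = 21.02 × 5.95 = 125.1 mg/h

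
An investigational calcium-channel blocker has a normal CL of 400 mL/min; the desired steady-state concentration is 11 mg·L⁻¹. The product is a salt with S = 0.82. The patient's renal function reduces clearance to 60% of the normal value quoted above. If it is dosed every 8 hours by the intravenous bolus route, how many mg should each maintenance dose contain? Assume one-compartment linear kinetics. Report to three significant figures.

1550 mg

Convert clearance: 400 mL/min × 60 min/h ÷ 1000 mL/L = 24.00 L/h
Patient clearance = 0.6 × 24.00 = 14.40 L/h
At steady state, dose per interval replaces the amount cleared in that interval: S·D/τ = CL·Css.
D = CL × Css × τ / S = 14.40 × 11 × 8 / 0.82 = 1545 mg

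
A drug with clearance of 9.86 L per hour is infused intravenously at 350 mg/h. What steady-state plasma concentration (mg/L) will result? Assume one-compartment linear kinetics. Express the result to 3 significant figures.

35.5 mg/L

Css = rate / CL = 350 / 9.860 = 35.50 mg/L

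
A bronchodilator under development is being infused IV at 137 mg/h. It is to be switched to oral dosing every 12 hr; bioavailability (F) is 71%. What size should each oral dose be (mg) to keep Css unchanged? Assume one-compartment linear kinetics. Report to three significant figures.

To maintain the same Css, the systemic dosing rate must be unchanged: F·D/τ = infusion rate.
D = rate × τ / F = 137 × 12 / 0.71 = 2315 mg

2320 mg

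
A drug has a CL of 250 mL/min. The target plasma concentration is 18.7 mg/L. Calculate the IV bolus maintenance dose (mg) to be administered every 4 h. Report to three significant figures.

CL = 250 mL/min = 250 × 0.06 = 15.00 L/h
D = CL × Css × τ = 15.00 × 18.7 × 4 = 1122 mg

1120 mg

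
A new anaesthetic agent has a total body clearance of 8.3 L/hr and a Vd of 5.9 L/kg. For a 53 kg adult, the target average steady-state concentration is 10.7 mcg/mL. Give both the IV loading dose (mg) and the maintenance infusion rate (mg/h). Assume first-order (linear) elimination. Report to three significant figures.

(a) 3350 mg; (b) 88.8 mg/h

Total Vd = 5.9 × 53 = 312.7 L
Loading dose = Vd × C = 312.7 × 10.7 = 3346 mg
Maintenance: replace elimination → rate = CL × Css = 8.300 × 10.7 = 88.81 mg/h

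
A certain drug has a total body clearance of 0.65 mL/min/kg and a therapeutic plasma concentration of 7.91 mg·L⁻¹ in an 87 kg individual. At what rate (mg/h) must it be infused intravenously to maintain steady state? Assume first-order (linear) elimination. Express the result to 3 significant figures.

26.8 mg/h

CL = 0.65 mL/min/kg × 87 kg = 56.55 mL/min = 56.55 × 60/1000 = 3.393 L/h
Infusion rate = CL · Css = 3.393 L/h × 7.91 mg/L = 26.84 mg/h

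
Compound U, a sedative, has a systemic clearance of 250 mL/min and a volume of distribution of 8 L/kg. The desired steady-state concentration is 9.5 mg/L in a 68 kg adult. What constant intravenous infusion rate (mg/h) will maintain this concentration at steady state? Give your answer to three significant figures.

143 mg/h

Convert clearance: 250 mL/min × 60 min/h ÷ 1000 mL/L = 15.00 L/h
Rate = CL × Css = 15.00 × 9.5 = 142.5 mg/h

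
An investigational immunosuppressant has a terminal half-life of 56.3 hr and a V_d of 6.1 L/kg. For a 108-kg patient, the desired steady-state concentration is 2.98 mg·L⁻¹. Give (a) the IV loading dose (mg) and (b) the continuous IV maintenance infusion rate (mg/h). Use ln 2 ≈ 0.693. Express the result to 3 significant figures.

Vd(total) = 108 kg × 6.1 L/kg = 658.8 L
LD = Vd × C = 658.8 × 2.98 = 1963 mg
CL = 0.693 × Vd / t½ = 0.693 × 658.8 / 56.3 = 8.109 L/h
Infusion rate = CL × Css = 8.109 × 2.98 = 24.16 mg/h

(a) 1960 mg; (b) 24.2 mg/h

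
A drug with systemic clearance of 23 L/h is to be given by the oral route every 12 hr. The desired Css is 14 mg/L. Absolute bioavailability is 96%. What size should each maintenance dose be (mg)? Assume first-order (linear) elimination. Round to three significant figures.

4030 mg

D = CL × Css × τ / F = 23.00 × 14 × 12 / 0.96 = 4025 mg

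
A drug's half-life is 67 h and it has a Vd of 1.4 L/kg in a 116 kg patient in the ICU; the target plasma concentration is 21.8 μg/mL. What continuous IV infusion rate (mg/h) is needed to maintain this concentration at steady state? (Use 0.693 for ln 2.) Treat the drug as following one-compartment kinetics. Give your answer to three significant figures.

36.6 mg/h

Vd(total) = 116 kg × 1.4 L/kg = 162.4 L
k = 0.693/67 = 0.01034 h⁻¹, so CL = k·Vd = 0.01034 × 162.4 = 1.679 L/h
Infusion rate = CL × Css = 1.679 × 21.8 = 36.60 mg/h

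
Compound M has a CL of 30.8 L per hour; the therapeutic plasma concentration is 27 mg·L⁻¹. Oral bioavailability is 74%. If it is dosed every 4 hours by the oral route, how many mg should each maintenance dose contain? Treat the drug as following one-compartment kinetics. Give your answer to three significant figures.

4500 mg

At steady state, dose per interval replaces the amount cleared in that interval: F·D/τ = CL·Css.
D = CL × Css × τ / F = 30.80 × 27 × 4 / 0.74 = 4495 mg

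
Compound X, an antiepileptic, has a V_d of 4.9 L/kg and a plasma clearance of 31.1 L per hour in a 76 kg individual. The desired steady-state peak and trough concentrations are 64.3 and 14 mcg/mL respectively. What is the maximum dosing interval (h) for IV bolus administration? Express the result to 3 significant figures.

Vd(total) = 76 kg × 4.9 L/kg = 372.4 L
k = CL / Vd = 31.10 / 372.4 = 0.08351 h⁻¹
Between IV bolus doses, concentration decays as C = C₀·e^(−kτ), so C_peak/C_trough = e^(kτ).
τ_max = ln(C_peak/C_trough) / k = ln(64.3/14) / 0.08351 = 1.525 / 0.08351 = 18.26 h

18.3 h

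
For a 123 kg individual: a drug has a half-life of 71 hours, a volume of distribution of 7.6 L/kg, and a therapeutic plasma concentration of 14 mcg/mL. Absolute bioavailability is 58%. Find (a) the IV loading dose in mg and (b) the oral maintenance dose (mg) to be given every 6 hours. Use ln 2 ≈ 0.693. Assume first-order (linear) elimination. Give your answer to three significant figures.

Vd = 7.6 L/kg × 123 kg = 934.8 L
LD = Vd × C = 934.8 × 14 = 13090 mg
CL = 0.693 × Vd / t½ = 0.693 × 934.8 / 71 = 9.124 L/h
D = CL × Css × τ / F = 9.124 × 14 × 6 / 0.58 = 1321 mg

(a) 13100 mg; (b) 1320 mg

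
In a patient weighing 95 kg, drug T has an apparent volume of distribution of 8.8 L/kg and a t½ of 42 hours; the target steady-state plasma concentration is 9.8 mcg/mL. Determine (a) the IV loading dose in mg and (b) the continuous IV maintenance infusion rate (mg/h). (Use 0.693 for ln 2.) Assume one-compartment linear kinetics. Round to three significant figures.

Total Vd = 8.8 × 95 = 836.0 L
LD = Vd × C = 836.0 × 9.8 = 8193 mg
CL = 0.693 × Vd / t½ = 0.693 × 836.0 / 42 = 13.79 L/h
Infusion rate = CL × Css = 13.79 × 9.8 = 135.1 mg/h

(a) 8190 mg; (b) 135 mg/h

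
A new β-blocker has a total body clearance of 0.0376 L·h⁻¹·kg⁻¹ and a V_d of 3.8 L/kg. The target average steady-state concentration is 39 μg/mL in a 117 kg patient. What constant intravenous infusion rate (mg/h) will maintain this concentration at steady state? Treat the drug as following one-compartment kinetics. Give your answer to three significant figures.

172 mg/h

CL = 0.0376 L·h⁻¹·kg⁻¹ × 117 kg = 4.399 L/h
R₀ = 4.399 × 39 = 171.6 mg/h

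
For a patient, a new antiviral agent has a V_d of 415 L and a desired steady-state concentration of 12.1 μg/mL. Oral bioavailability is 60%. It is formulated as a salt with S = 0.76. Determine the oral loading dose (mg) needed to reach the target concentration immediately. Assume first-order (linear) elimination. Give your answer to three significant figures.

11000 mg

LD = Vd × C / F / S = 415.0 × 12.10 / 0.6 / 0.76 = 11010 mg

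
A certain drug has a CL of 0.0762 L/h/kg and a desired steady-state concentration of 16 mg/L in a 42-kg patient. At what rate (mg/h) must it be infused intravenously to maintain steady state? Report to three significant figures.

51.2 mg/h

CL = 0.0762 L/h/kg × 42 kg = 3.200 L/h
R₀ = 3.200 × 16 = 51.20 mg/h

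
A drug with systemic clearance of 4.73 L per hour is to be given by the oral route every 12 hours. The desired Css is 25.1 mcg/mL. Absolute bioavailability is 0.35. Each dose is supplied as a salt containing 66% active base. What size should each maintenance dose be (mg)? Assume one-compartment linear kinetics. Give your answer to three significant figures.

6170 mg

At steady state, dose per interval replaces the amount cleared in that interval: F·S·D/τ = CL·Css.
D = CL × Css × τ / F / S = 4.730 × 25.1 × 12 / 0.35 / 0.66 = 6167 mg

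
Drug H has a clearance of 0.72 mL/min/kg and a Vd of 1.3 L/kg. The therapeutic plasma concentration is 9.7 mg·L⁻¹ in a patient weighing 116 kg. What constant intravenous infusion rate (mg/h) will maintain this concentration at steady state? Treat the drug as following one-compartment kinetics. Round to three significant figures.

CL = 0.72 mL/min/kg × 116 kg = 83.52 mL/min = 83.52 × 60/1000 = 5.011 L/h
Maintenance depends on clearance, not Vd — rate in must match rate out.
Rate = CL × Css = 5.011 × 9.7 = 48.61 mg/h

48.6 mg/h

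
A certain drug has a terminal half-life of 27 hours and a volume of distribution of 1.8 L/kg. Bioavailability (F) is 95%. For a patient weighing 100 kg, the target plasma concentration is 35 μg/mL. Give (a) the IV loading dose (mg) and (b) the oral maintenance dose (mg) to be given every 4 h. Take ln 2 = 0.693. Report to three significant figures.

(a) 6300 mg; (b) 681 mg

Vd = 1.8 L/kg × 100 kg = 180.0 L
LD = Vd × C = 180.0 × 35 = 6300 mg
CL = 0.693 × Vd / t½ = 0.693 × 180.0 / 27 = 4.620 L/h
D = CL × Css × τ / F = 4.620 × 35 × 4 / 0.95 = 680.8 mg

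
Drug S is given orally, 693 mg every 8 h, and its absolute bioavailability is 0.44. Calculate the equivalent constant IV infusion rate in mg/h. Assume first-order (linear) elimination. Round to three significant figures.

Equivalent systemic input: infusion rate = F·D/τ.
Rate = 0.44 × 693 / 8 = 38.12 mg/h

38.1 mg/h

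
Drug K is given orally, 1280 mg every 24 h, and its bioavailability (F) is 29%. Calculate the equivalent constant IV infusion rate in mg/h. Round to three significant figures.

Equivalent systemic input: infusion rate = F·D/τ.
Rate = 0.29 × 1280 / 24 = 15.47 mg/h

15.5 mg/h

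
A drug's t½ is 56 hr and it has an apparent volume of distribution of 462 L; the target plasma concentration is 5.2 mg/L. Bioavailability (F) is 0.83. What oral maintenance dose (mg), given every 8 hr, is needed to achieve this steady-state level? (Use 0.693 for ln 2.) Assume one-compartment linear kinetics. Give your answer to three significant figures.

287 mg

CL = ln 2 · Vd / t½ = 0.693 × 462.0 / 56 = 5.717 L/h
D = CL × Css × τ / F = 5.717 × 5.2 × 8 / 0.83 = 286.5 mg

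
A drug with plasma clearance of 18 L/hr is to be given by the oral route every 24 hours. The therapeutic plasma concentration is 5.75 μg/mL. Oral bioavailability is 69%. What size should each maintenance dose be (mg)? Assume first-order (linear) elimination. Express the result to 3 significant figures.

3600 mg

D = CL × Css × τ / F = 18.00 × 5.75 × 24 / 0.69 = 3600 mg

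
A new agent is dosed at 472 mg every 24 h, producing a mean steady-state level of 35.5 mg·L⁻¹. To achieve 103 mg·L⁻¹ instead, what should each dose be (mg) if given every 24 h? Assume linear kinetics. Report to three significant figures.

For first-order elimination, Css ∝ F·D/(CL·τ); F and CL are unchanged, so Css ∝ D/τ.
D₂ = D₁ × (Css,target / Css,current) = 472 × 103/35.5 = 1369 mg

1370 mg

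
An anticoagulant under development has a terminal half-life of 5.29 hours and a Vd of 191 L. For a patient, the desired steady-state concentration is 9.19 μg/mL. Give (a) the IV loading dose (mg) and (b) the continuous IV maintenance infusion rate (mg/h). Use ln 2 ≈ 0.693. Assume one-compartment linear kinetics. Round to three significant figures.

LD = Vd × C = 191.0 × 9.19 = 1755 mg
CL = 0.693 × Vd / t½ = 0.693 × 191.0 / 5.29 = 25.02 L/h
Infusion rate = CL × Css = 25.02 × 9.19 = 229.9 mg/h

(a) 1760 mg; (b) 230 mg/h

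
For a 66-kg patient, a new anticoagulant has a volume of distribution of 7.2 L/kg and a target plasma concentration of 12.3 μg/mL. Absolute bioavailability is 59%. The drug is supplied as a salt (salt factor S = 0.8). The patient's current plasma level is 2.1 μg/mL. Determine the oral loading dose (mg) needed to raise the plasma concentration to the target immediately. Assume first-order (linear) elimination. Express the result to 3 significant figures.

10300 mg

Total Vd = 7.2 × 66 = 475.2 L
The loading dose fills Vd to the target concentration.
Concentration deficit ΔC = 12.3 − 2.1 = 10.20 mg/L
LD = Vd × ΔC / F / S = 475.2 × 10.20 / 0.59 / 0.8 = 10270 mg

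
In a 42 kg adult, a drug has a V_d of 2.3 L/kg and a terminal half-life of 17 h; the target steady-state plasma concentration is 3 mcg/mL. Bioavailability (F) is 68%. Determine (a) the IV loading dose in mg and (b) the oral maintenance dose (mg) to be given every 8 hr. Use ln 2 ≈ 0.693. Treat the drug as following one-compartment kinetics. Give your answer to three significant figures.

(a) 290 mg; (b) 139 mg

Vd(total) = 42 kg × 2.3 L/kg = 96.60 L
LD = Vd × C = 96.60 × 3 = 289.8 mg
CL = 0.693 × Vd / t½ = 0.693 × 96.60 / 17 = 3.938 L/h
D = CL × Css × τ / F = 3.938 × 3 × 8 / 0.68 = 139.0 mg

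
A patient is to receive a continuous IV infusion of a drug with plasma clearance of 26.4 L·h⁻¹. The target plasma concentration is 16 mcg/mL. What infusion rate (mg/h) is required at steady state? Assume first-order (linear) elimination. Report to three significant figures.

422 mg/h

R₀ = 26.40 × 16 = 422.4 mg/h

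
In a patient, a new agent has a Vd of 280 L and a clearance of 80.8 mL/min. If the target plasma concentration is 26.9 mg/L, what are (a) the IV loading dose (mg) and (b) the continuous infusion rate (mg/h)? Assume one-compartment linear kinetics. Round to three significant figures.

(a) 7530 mg; (b) 130 mg/h

LD = Vd · C_target = 280.0 × 26.9 = 7532 mg
Convert clearance: 80.8 mL/min × 60 min/h ÷ 1000 mL/L = 4.848 L/h
Maintenance: replace elimination → rate = CL × Css = 4.848 × 26.9 = 130.4 mg/h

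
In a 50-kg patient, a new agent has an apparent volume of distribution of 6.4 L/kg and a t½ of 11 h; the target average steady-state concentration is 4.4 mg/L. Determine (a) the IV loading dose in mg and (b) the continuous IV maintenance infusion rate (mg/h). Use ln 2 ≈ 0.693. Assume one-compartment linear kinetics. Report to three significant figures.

Vd(total) = 50 kg × 6.4 L/kg = 320.0 L
LD = Vd × C = 320.0 × 4.4 = 1408 mg
CL = 0.693 × Vd / t½ = 0.693 × 320.0 / 11 = 20.16 L/h
Infusion rate = CL × Css = 20.16 × 4.4 = 88.70 mg/h

(a) 1410 mg; (b) 88.7 mg/h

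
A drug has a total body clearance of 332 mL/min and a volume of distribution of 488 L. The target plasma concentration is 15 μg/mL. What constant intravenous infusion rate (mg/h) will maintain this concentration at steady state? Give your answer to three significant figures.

299 mg/h

Convert clearance: 332 mL/min × 60 min/h ÷ 1000 mL/L = 19.92 L/h
Maintenance depends on clearance, not Vd — rate in must match rate out.
Infusion rate = CL · Css = 19.92 L/h × 15 mg/L = 298.8 mg/h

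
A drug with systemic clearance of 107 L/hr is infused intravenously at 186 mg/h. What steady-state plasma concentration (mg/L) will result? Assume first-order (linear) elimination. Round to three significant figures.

Css = rate / CL = 186 / 107.0 = 1.738 mg/L

1.74 mg/L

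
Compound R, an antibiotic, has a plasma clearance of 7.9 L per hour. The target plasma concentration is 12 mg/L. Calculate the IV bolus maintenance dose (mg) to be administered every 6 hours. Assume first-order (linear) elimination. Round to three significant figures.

D = CL × Css × τ = 7.900 × 12 × 6 = 568.8 mg

569 mg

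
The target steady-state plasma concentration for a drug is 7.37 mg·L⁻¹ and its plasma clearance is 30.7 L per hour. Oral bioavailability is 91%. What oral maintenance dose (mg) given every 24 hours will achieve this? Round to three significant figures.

5970 mg

D = CL × Css × τ / F = 30.70 × 7.37 × 24 / 0.91 = 5967 mg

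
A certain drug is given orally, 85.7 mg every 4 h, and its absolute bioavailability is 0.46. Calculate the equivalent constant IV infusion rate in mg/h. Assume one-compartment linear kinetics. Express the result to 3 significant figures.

Equivalent systemic input: infusion rate = F·D/τ.
Rate = 0.46 × 85.7 / 4 = 9.856 mg/h

9.86 mg/h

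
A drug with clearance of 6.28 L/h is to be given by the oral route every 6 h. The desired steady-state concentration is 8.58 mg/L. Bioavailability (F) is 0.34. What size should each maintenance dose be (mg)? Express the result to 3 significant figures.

951 mg

D = CL × Css × τ / F = 6.280 × 8.58 × 6 / 0.34 = 950.9 mg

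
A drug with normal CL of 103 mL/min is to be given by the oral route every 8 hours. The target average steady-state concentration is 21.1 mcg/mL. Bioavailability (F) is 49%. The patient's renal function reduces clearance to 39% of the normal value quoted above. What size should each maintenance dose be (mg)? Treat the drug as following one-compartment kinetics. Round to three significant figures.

CL = 103 mL/min = 103 × 0.06 = 6.180 L/h
Patient clearance = 0.39 × 6.180 = 2.410 L/h
At steady state, dose per interval replaces the amount cleared in that interval: F·D/τ = CL·Css.
D = CL × Css × τ / F = 2.410 × 21.1 × 8 / 0.49 = 830.2 mg

830 mg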